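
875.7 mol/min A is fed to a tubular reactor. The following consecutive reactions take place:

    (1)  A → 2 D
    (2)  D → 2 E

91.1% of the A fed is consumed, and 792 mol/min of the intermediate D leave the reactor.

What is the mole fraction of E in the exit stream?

0.649

Conversion of A: A consumed = 1ξ₁ = 0.911 × 875.7 → ξ₁ = 797.8 mol/min.
D balance: n_D = 0 + 2ξ₁ − 1ξ₂ = 792 → ξ₂ = (2·797.8 − 792)/1 = 803.5 mol/min.
Outlet amounts (n = n₀ + Σ ν·ξ):
  A: 875.7 − 1(797.8) = 77.94
  D: 0 + 2(797.8) − 1(803.5) = 792
  E: 0 + 2(803.5) = 1607
Total out = 2477 mol/min; y_E = 1607 / 2477 = 0.6488.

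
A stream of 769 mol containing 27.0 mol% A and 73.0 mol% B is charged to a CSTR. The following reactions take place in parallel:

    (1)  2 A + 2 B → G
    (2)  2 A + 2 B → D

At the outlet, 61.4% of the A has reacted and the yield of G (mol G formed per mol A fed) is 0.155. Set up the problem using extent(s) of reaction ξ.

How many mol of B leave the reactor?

Yield of G: 1ξ₁ / 207.6 = 0.155 → ξ₁ = 32.18 mol.
Conversion of A: 2ξ₁ + 2ξ₂ = 0.614 × 207.6 = 127.5 → ξ₂ = 31.56 mol.
Outlet amounts (n = n₀ + Σ ν·ξ):
  A: 207.6 − 2(32.18) − 2(31.56) = 80.15
  B: 561.4 − 2(32.18) − 2(31.56) = 433.9
  G: 0 + 1(32.18) = 32.18
  D: 0 + 1(31.56) = 31.56

434 mol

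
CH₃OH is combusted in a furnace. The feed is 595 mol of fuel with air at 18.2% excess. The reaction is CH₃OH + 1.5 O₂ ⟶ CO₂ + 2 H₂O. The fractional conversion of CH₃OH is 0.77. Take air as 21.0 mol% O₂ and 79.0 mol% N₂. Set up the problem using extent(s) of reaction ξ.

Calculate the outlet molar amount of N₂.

Stoichiometric O₂ = 1.5 × 595 = 892.5 mol; O₂ fed = 892.5 × 1.182 = 1055 mol.
N₂ fed = 1055 × 79/21 = 3969 mol.
Fuel reacted = 0.77 × 595 → ξ = 458.2 mol.
Outlet (n = n₀ + ν ξ):
  CH₃OH: 595 − 1(458.2) = 136.8
  O₂: 1055 − 1.5(458.2) = 367.7
  N₂: 3969 (inert)
  CO₂: 0 + 1(458.2) = 458.2
  H₂O: 0 + 2(458.2) = 916.3

3970 mol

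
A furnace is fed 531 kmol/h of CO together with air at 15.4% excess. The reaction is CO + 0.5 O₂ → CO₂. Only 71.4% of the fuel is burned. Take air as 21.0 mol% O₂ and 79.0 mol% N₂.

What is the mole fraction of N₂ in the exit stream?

0.64

Stoichiometric O₂ = 0.5 × 531 = 265.5 kmol/h; O₂ fed = 265.5 × 1.154 = 306.4 kmol/h.
N₂ fed = 306.4 × 79/21 = 1153 kmol/h.
Fuel reacted = 0.714 × 531 → ξ = 379.1 kmol/h.
Outlet (n = n₀ + ν ξ):
  CO: 531 − 1(379.1) = 151.9
  O₂: 306.4 − 0.5(379.1) = 116.8
  N₂: 1153 (inert)
  CO₂: 0 + 1(379.1) = 379.1
Total out = 1800 kmol/h; y_N₂ = 1153 / 1800 = 0.6402.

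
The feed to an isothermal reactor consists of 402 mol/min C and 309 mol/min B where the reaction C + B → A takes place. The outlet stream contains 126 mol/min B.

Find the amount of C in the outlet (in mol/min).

219 mol/min

For B: n = n₀ − 1ξ → 126 = 309 − 1ξ, giving ξ = 183 mol/min.
Outlet amounts (n = n₀ + ν ξ):
  C: 402 − 1(183) = 219
  B: 309 − 1(183) = 126
  A: 0 + 1(183) = 183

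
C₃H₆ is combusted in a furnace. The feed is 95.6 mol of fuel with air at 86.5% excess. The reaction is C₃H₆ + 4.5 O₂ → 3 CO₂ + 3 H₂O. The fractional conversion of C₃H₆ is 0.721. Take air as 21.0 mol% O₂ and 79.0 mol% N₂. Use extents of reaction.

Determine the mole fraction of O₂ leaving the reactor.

0.125

Stoichiometric O₂ = 4.5 × 95.6 = 430.2 mol; O₂ fed = 430.2 × 1.865 = 802.3 mol.
N₂ fed = 802.3 × 79/21 = 3018 mol.
Fuel reacted = 0.721 × 95.6 → ξ = 68.93 mol.
Outlet (n = n₀ + ν ξ):
  C₃H₆: 95.6 − 1(68.93) = 26.67
  O₂: 802.3 − 4.5(68.93) = 492.1
  N₂: 3018 (inert)
  CO₂: 0 + 3(68.93) = 206.8
  H₂O: 0 + 3(68.93) = 206.8
Total out = 3951 mol; y_O₂ = 492.1 / 3951 = 0.1246.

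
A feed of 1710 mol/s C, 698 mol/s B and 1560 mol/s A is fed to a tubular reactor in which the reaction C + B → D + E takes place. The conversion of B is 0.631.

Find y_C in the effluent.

0.32

B reacted = 0.631 × 698 = 440.4 mol/s; ν_B = −1, so ξ = 440.4/1 = 440.4 mol/s.
Outlet amounts (n = n₀ + ν ξ):
  C: 1710 − 1(440.4) = 1270
  B: 698 − 1(440.4) = 257.6
  D: 0 + 1(440.4) = 440.4
  E: 0 + 1(440.4) = 440.4
  A: 1560 (inert)
Total out = 3968 mol/s; y_C = 1270 / 3968 = 0.32.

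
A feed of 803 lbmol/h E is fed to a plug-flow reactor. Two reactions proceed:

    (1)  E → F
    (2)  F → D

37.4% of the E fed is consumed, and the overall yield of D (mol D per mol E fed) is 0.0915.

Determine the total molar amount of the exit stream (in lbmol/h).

803 lbmol/h

Conversion of E: E consumed = 1ξ₁ = 0.374 × 803 → ξ₁ = 300.3 lbmol/h.
Yield of D: 1ξ₂ / 803 = 0.0915 → ξ₂ = 73.47 lbmol/h.
Outlet amounts (n = n₀ + Σ ν·ξ):
  E: 803 − 1(300.3) = 502.7
  F: 0 + 1(300.3) − 1(73.47) = 226.8
  D: 0 + 1(73.47) = 73.47
Total out = 502.7 + 226.8 + 73.47 = 803 lbmol/h.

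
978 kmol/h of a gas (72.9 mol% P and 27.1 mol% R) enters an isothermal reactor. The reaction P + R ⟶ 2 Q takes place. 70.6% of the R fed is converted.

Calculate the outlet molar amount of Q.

R reacted = 0.706 × 265 = 187.1 kmol/h; ν_R = −1, so ξ = 187.1/1 = 187.1 kmol/h.
Outlet amounts (n = n₀ + ν ξ):
  P: 713 − 1(187.1) = 525.8
  R: 265 − 1(187.1) = 77.92
  Q: 0 + 2(187.1) = 374.2

374 kmol/h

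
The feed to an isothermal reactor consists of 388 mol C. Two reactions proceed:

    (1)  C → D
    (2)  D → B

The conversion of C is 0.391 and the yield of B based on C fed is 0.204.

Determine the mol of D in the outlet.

Conversion of C: C consumed = 1ξ₁ = 0.391 × 388 → ξ₁ = 151.7 mol.
Yield of B: 1ξ₂ / 388 = 0.204 → ξ₂ = 79.15 mol.
Outlet amounts (n = n₀ + Σ ν·ξ):
  C: 388 − 1(151.7) = 236.3
  D: 0 + 1(151.7) − 1(79.15) = 72.56
  B: 0 + 1(79.15) = 79.15

72.6 mol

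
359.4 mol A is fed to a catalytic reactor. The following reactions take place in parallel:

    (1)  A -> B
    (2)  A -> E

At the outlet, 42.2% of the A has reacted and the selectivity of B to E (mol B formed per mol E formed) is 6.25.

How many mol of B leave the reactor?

131 mol

Conversion of A: A consumed = 0.422 × 359.4 = 151.7 mol = 1ξ₁ + 1ξ₂.
Selectivity: 1ξ₁ / (1ξ₂) = 6.25 → ξ₁ = 6.25 ξ₂.
Substitute: (1·6.25 + 1) ξ₂ = 151.7 → ξ₂ = 20.92 mol, ξ₁ = 130.7 mol.
Outlet amounts (n = n₀ + Σ ν·ξ):
  A: 359.4 − 1(130.7) − 1(20.92) = 207.7
  B: 0 + 1(130.7) = 130.7
  E: 0 + 1(20.92) = 20.92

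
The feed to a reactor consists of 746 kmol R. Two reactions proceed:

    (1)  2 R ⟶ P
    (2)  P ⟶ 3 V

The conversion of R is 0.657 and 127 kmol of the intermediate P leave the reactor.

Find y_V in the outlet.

Conversion of R: R consumed = 2ξ₁ = 0.657 × 746 → ξ₁ = 245.1 kmol.
P balance: n_P = 0 + 1ξ₁ − 1ξ₂ = 127 → ξ₂ = (1·245.1 − 127)/1 = 118.1 kmol.
Outlet amounts (n = n₀ + Σ ν·ξ):
  R: 746 − 2(245.1) = 255.9
  P: 0 + 1(245.1) − 1(118.1) = 127
  V: 0 + 3(118.1) = 354.2
Total out = 737.1 kmol; y_V = 354.2 / 737.1 = 0.4805.

0.481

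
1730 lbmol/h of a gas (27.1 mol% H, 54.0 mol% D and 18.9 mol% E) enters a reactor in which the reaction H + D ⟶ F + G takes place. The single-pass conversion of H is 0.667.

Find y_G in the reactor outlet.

0.181

H reacted = 0.667 × 468.8 = 312.7 lbmol/h; ν_H = −1, so ξ = 312.7/1 = 312.7 lbmol/h.
Outlet amounts (n = n₀ + ν ξ):
  H: 468.8 − 1(312.7) = 156.1
  D: 934.2 − 1(312.7) = 621.5
  F: 0 + 1(312.7) = 312.7
  G: 0 + 1(312.7) = 312.7
  E: 327 (inert)
Total out = 1730 lbmol/h; y_G = 312.7 / 1730 = 0.1808.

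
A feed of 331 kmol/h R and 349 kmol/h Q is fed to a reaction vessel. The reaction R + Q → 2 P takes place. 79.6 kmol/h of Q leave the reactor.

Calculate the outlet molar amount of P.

539 kmol/h

For Q: n = n₀ − 1ξ → 79.6 = 349 − 1ξ, giving ξ = 269.4 kmol/h.
Outlet amounts (n = n₀ + ν ξ):
  R: 331 − 1(269.4) = 61.6
  Q: 349 − 1(269.4) = 79.6
  P: 0 + 2(269.4) = 538.8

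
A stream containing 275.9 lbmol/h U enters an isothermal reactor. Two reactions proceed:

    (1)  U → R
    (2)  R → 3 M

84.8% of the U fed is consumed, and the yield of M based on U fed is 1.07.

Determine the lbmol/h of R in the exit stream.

Conversion of U: U consumed = 1ξ₁ = 0.848 × 275.9 → ξ₁ = 234 lbmol/h.
Yield of M: 3ξ₂ / 275.9 = 1.07 → ξ₂ = 98.4 lbmol/h.
Outlet amounts (n = n₀ + Σ ν·ξ):
  U: 275.9 − 1(234) = 41.94
  R: 0 + 1(234) − 1(98.4) = 135.6
  M: 0 + 3(98.4) = 295.2

136 lbmol/h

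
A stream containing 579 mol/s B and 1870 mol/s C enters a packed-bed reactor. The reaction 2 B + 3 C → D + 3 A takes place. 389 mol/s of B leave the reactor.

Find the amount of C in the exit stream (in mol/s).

1580 mol/s

For B: n = n₀ − 2ξ → 389 = 579 − 2ξ, giving ξ = 95 mol/s.
Outlet amounts (n = n₀ + ν ξ):
  B: 579 − 2(95) = 389
  C: 1870 − 3(95) = 1585
  D: 0 + 1(95) = 95
  A: 0 + 3(95) = 285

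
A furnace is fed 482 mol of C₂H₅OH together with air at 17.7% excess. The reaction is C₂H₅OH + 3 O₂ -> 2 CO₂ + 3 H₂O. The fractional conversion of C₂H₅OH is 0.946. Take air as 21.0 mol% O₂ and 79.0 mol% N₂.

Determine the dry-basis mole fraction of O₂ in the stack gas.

0.0435

Stoichiometric O₂ = 3 × 482 = 1446 mol; O₂ fed = 1446 × 1.177 = 1702 mol.
N₂ fed = 1702 × 79/21 = 6403 mol.
Fuel reacted = 0.946 × 482 → ξ = 456 mol.
Outlet (n = n₀ + ν ξ):
  C₂H₅OH: 482 − 1(456) = 26.03
  O₂: 1702 − 3(456) = 334
  N₂: 6403 (inert)
  CO₂: 0 + 2(456) = 911.9
  H₂O: 0 + 3(456) = 1368
Dry total = 7675 mol; y_O₂ (dry) = 334 / 7675 = 0.04352.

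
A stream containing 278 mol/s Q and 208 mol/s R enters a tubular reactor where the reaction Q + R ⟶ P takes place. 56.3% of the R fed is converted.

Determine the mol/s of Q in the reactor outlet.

R reacted = 0.563 × 208 = 117.1 mol/s; ν_R = −1, so ξ = 117.1/1 = 117.1 mol/s.
Outlet amounts (n = n₀ + ν ξ):
  Q: 278 − 1(117.1) = 160.9
  R: 208 − 1(117.1) = 90.9
  P: 0 + 1(117.1) = 117.1

161 mol/s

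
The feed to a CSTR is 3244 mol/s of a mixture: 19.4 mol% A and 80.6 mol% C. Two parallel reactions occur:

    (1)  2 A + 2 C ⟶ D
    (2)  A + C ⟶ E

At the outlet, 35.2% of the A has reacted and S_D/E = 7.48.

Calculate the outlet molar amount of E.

13.9 mol/s

Conversion of A: A consumed = 0.352 × 629.3 = 221.5 mol/s = 2ξ₁ + 1ξ₂.
Selectivity: 1ξ₁ / (1ξ₂) = 7.48 → ξ₁ = 7.48 ξ₂.
Substitute: (2·7.48 + 1) ξ₂ = 221.5 → ξ₂ = 13.88 mol/s, ξ₁ = 103.8 mol/s.
Outlet amounts (n = n₀ + Σ ν·ξ):
  A: 629.3 − 2(103.8) − 1(13.88) = 407.8
  C: 2615 − 2(103.8) − 1(13.88) = 2393
  D: 0 + 1(103.8) = 103.8
  E: 0 + 1(13.88) = 13.88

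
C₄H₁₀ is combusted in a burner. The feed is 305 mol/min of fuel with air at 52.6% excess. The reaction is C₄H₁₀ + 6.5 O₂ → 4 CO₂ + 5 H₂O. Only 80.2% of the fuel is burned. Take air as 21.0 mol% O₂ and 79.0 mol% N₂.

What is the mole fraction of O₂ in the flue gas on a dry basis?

Stoichiometric O₂ = 6.5 × 305 = 1982 mol/min; O₂ fed = 1982 × 1.526 = 3025 mol/min.
N₂ fed = 3025 × 79/21 = 11380 mol/min.
Fuel reacted = 0.802 × 305 → ξ = 244.6 mol/min.
Outlet (n = n₀ + ν ξ):
  C₄H₁₀: 305 − 1(244.6) = 60.39
  O₂: 3025 − 6.5(244.6) = 1435
  N₂: 11380 (inert)
  CO₂: 0 + 4(244.6) = 978.4
  H₂O: 0 + 5(244.6) = 1223
Dry total = 13860 mol/min; y_O₂ (dry) = 1435 / 13860 = 0.1036.

0.104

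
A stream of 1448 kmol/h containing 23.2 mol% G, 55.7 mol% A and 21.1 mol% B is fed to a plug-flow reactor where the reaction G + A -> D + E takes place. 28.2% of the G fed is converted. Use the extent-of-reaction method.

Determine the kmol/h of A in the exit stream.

712 kmol/h

G reacted = 0.282 × 335.9 = 94.73 kmol/h; ν_G = −1, so ξ = 94.73/1 = 94.73 kmol/h.
Outlet amounts (n = n₀ + ν ξ):
  G: 335.9 − 1(94.73) = 241.2
  A: 806.5 − 1(94.73) = 711.8
  D: 0 + 1(94.73) = 94.73
  E: 0 + 1(94.73) = 94.73
  B: 305.5 (inert)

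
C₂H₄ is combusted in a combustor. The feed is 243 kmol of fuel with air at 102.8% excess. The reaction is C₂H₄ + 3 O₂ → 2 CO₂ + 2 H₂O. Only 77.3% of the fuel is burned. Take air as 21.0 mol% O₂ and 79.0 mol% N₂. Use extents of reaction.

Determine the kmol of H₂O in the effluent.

376 kmol

Stoichiometric O₂ = 3 × 243 = 729 kmol; O₂ fed = 729 × 2.028 = 1478 kmol.
N₂ fed = 1478 × 79/21 = 5562 kmol.
Fuel reacted = 0.773 × 243 → ξ = 187.8 kmol.
Outlet (n = n₀ + ν ξ):
  C₂H₄: 243 − 1(187.8) = 55.16
  O₂: 1478 − 3(187.8) = 914.9
  N₂: 5562 (inert)
  CO₂: 0 + 2(187.8) = 375.7
  H₂O: 0 + 2(187.8) = 375.7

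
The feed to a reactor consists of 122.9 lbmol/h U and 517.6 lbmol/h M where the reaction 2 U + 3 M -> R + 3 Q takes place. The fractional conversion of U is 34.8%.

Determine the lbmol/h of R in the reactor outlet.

21.4 lbmol/h

U reacted = 0.348 × 122.9 = 42.77 lbmol/h; ν_U = −2, so ξ = 42.77/2 = 21.38 lbmol/h.
Outlet amounts (n = n₀ + ν ξ):
  U: 122.9 − 2(21.38) = 80.13
  M: 517.6 − 3(21.38) = 453.4
  R: 0 + 1(21.38) = 21.38
  Q: 0 + 3(21.38) = 64.15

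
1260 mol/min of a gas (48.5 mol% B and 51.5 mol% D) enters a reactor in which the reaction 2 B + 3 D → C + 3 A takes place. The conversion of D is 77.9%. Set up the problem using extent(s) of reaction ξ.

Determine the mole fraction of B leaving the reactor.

D reacted = 0.779 × 648.9 = 505.5 mol/min; ν_D = −3, so ξ = 505.5/3 = 168.5 mol/min.
Outlet amounts (n = n₀ + ν ξ):
  B: 611.1 − 2(168.5) = 274.1
  D: 648.9 − 3(168.5) = 143.4
  C: 0 + 1(168.5) = 168.5
  A: 0 + 3(168.5) = 505.5
Total out = 1092 mol/min; y_B = 274.1 / 1092 = 0.2511.

0.251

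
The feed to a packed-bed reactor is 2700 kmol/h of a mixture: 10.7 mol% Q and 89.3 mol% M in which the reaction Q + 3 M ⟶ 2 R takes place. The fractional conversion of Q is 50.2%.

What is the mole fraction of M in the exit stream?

0.82

Q reacted = 0.502 × 288.9 = 145 kmol/h; ν_Q = −1, so ξ = 145/1 = 145 kmol/h.
Outlet amounts (n = n₀ + ν ξ):
  Q: 288.9 − 1(145) = 143.9
  M: 2411 − 3(145) = 1976
  R: 0 + 2(145) = 290.1
Total out = 2410 kmol/h; y_M = 1976 / 2410 = 0.8199.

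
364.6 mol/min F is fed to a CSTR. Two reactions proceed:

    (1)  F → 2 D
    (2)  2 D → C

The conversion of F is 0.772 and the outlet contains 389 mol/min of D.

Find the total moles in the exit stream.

559 mol/min

Conversion of F: F consumed = 1ξ₁ = 0.772 × 364.6 → ξ₁ = 281.5 mol/min.
D balance: n_D = 0 + 2ξ₁ − 2ξ₂ = 389 → ξ₂ = (2·281.5 − 389)/2 = 86.97 mol/min.
Outlet amounts (n = n₀ + Σ ν·ξ):
  F: 364.6 − 1(281.5) = 83.13
  D: 0 + 2(281.5) − 2(86.97) = 389
  C: 0 + 1(86.97) = 86.97
Total out = 83.13 + 389 + 86.97 = 559.1 mol/min.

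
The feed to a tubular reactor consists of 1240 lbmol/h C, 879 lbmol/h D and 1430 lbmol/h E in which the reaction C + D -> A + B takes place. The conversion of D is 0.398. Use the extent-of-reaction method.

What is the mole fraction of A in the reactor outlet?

0.0986

D reacted = 0.398 × 879 = 349.8 lbmol/h; ν_D = −1, so ξ = 349.8/1 = 349.8 lbmol/h.
Outlet amounts (n = n₀ + ν ξ):
  C: 1240 − 1(349.8) = 890.2
  D: 879 − 1(349.8) = 529.2
  A: 0 + 1(349.8) = 349.8
  B: 0 + 1(349.8) = 349.8
  E: 1430 (inert)
Total out = 3549 lbmol/h; y_A = 349.8 / 3549 = 0.09857.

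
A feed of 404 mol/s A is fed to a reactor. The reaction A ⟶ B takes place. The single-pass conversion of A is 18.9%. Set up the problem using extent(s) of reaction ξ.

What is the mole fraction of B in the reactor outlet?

A reacted = 0.189 × 404 = 76.36 mol/s; ν_A = −1, so ξ = 76.36/1 = 76.36 mol/s.
Outlet amounts (n = n₀ + ν ξ):
  A: 404 − 1(76.36) = 327.6
  B: 0 + 1(76.36) = 76.36
Total out = 404 mol/s; y_B = 76.36 / 404 = 0.189.

0.189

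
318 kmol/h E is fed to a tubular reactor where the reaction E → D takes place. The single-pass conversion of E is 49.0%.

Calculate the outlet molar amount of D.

156 kmol/h

E reacted = 0.49 × 318 = 155.8 kmol/h; ν_E = −1, so ξ = 155.8/1 = 155.8 kmol/h.
Outlet amounts (n = n₀ + ν ξ):
  E: 318 − 1(155.8) = 162.2
  D: 0 + 1(155.8) = 155.8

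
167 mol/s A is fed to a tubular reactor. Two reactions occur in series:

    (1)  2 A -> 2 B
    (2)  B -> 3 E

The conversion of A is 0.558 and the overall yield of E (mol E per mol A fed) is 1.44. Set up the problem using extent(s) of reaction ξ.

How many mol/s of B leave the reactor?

Conversion of A: A consumed = 2ξ₁ = 0.558 × 167 → ξ₁ = 46.59 mol/s.
Yield of E: 3ξ₂ / 167 = 1.44 → ξ₂ = 80.16 mol/s.
Outlet amounts (n = n₀ + Σ ν·ξ):
  A: 167 − 2(46.59) = 73.81
  B: 0 + 2(46.59) − 1(80.16) = 13.03
  E: 0 + 3(80.16) = 240.5

13 mol/s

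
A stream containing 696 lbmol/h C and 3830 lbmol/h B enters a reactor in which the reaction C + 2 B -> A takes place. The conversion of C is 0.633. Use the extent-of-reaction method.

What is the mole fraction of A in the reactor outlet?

0.121

C reacted = 0.633 × 696 = 440.6 lbmol/h; ν_C = −1, so ξ = 440.6/1 = 440.6 lbmol/h.
Outlet amounts (n = n₀ + ν ξ):
  C: 696 − 1(440.6) = 255.4
  B: 3830 − 2(440.6) = 2949
  A: 0 + 1(440.6) = 440.6
Total out = 3645 lbmol/h; y_A = 440.6 / 3645 = 0.1209.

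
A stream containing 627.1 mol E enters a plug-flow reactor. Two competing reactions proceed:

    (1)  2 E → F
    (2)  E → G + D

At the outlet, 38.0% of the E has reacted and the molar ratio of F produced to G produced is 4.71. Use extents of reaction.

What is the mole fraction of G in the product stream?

Conversion of E: E consumed = 0.38 × 627.1 = 238.3 mol = 2ξ₁ + 1ξ₂.
Selectivity: 1ξ₁ / (1ξ₂) = 4.71 → ξ₁ = 4.71 ξ₂.
Substitute: (2·4.71 + 1) ξ₂ = 238.3 → ξ₂ = 22.87 mol, ξ₁ = 107.7 mol.
Outlet amounts (n = n₀ + Σ ν·ξ):
  E: 627.1 − 2(107.7) − 1(22.87) = 388.8
  F: 0 + 1(107.7) = 107.7
  G: 0 + 1(22.87) = 22.87
  D: 0 + 1(22.87) = 22.87
Total out = 542.3 mol; y_G = 22.87 / 542.3 = 0.04217.

0.0422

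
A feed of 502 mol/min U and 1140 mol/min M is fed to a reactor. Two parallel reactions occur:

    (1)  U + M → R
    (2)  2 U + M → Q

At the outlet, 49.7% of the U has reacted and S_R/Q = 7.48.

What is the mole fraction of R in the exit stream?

0.141

Conversion of U: U consumed = 0.497 × 502 = 249.5 mol/min = 1ξ₁ + 2ξ₂.
Selectivity: 1ξ₁ / (1ξ₂) = 7.48 → ξ₁ = 7.48 ξ₂.
Substitute: (1·7.48 + 2) ξ₂ = 249.5 → ξ₂ = 26.32 mol/min, ξ₁ = 196.9 mol/min.
Outlet amounts (n = n₀ + Σ ν·ξ):
  U: 502 − 1(196.9) − 2(26.32) = 252.5
  M: 1140 − 1(196.9) − 1(26.32) = 916.8
  R: 0 + 1(196.9) = 196.9
  Q: 0 + 1(26.32) = 26.32
Total out = 1393 mol/min; y_R = 196.9 / 1393 = 0.1414.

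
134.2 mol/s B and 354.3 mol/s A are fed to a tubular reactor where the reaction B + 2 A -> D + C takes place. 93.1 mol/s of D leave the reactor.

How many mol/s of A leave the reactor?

For D: n = n₀ + 1ξ → 93.1 = 0 + 1ξ, giving ξ = 93.1 mol/s.
Outlet amounts (n = n₀ + ν ξ):
  B: 134.2 − 1(93.1) = 41.1
  A: 354.3 − 2(93.1) = 168.1
  D: 0 + 1(93.1) = 93.1
  C: 0 + 1(93.1) = 93.1

168 mol/s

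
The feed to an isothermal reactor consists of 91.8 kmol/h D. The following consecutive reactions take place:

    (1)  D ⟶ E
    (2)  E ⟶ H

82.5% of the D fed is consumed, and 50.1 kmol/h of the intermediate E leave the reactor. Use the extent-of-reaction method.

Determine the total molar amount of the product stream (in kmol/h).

Conversion of D: D consumed = 1ξ₁ = 0.825 × 91.8 → ξ₁ = 75.73 kmol/h.
E balance: n_E = 0 + 1ξ₁ − 1ξ₂ = 50.1 → ξ₂ = (1·75.73 − 50.1)/1 = 25.63 kmol/h.
Outlet amounts (n = n₀ + Σ ν·ξ):
  D: 91.8 − 1(75.73) = 16.06
  E: 0 + 1(75.73) − 1(25.63) = 50.1
  H: 0 + 1(25.63) = 25.63
Total out = 16.06 + 50.1 + 25.63 = 91.8 kmol/h.

91.8 kmol/h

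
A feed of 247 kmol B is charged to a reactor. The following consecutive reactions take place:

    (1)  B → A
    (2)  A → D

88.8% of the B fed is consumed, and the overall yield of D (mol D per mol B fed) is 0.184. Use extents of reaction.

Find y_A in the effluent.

Conversion of B: B consumed = 1ξ₁ = 0.888 × 247 → ξ₁ = 219.3 kmol.
Yield of D: 1ξ₂ / 247 = 0.184 → ξ₂ = 45.45 kmol.
Outlet amounts (n = n₀ + Σ ν·ξ):
  B: 247 − 1(219.3) = 27.66
  A: 0 + 1(219.3) − 1(45.45) = 173.9
  D: 0 + 1(45.45) = 45.45
Total out = 247 kmol; y_A = 173.9 / 247 = 0.704.

0.704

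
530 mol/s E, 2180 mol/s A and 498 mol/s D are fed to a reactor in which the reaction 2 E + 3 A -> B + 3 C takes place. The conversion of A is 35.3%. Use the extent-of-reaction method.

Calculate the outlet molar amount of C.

770 mol/s

A reacted = 0.353 × 2180 = 769.5 mol/s; ν_A = −3, so ξ = 769.5/3 = 256.5 mol/s.
Outlet amounts (n = n₀ + ν ξ):
  E: 530 − 2(256.5) = 16.97
  A: 2180 − 3(256.5) = 1410
  B: 0 + 1(256.5) = 256.5
  C: 0 + 3(256.5) = 769.5
  D: 498 (inert)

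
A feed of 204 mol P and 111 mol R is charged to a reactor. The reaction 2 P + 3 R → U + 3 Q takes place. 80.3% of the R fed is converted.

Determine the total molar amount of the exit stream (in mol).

R reacted = 0.803 × 111 = 89.13 mol; ν_R = −3, so ξ = 89.13/3 = 29.71 mol.
Outlet amounts (n = n₀ + ν ξ):
  P: 204 − 2(29.71) = 144.6
  R: 111 − 3(29.71) = 21.87
  U: 0 + 1(29.71) = 29.71
  Q: 0 + 3(29.71) = 89.13
Total out = 144.6 + 21.87 + 29.71 + 89.13 = 285.3 mol.

285 mol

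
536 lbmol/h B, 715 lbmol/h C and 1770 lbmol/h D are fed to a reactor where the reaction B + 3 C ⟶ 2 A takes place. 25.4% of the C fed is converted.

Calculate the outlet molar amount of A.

C reacted = 0.254 × 715 = 181.6 lbmol/h; ν_C = −3, so ξ = 181.6/3 = 60.54 lbmol/h.
Outlet amounts (n = n₀ + ν ξ):
  B: 536 − 1(60.54) = 475.5
  C: 715 − 3(60.54) = 533.4
  A: 0 + 2(60.54) = 121.1
  D: 1770 (inert)

121 lbmol/h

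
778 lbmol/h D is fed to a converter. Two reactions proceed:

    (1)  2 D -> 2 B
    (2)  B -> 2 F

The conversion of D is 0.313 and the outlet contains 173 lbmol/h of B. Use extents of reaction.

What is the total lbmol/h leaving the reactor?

Conversion of D: D consumed = 2ξ₁ = 0.313 × 778 → ξ₁ = 121.8 lbmol/h.
B balance: n_B = 0 + 2ξ₁ − 1ξ₂ = 173 → ξ₂ = (2·121.8 − 173)/1 = 70.51 lbmol/h.
Outlet amounts (n = n₀ + Σ ν·ξ):
  D: 778 − 2(121.8) = 534.5
  B: 0 + 2(121.8) − 1(70.51) = 173
  F: 0 + 2(70.51) = 141
Total out = 534.5 + 173 + 141 = 848.5 lbmol/h.

849 lbmol/h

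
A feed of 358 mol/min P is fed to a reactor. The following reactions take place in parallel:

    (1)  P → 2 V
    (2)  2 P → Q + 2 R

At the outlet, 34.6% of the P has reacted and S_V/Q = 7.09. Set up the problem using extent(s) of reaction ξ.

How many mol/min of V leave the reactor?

Conversion of P: P consumed = 0.346 × 358 = 123.9 mol/min = 1ξ₁ + 2ξ₂.
Selectivity: 2ξ₁ / (1ξ₂) = 7.09 → ξ₁ = 3.545 ξ₂.
Substitute: (1·3.545 + 2) ξ₂ = 123.9 → ξ₂ = 22.34 mol/min, ξ₁ = 79.19 mol/min.
Outlet amounts (n = n₀ + Σ ν·ξ):
  P: 358 − 1(79.19) − 2(22.34) = 234.1
  V: 0 + 2(79.19) = 158.4
  Q: 0 + 1(22.34) = 22.34
  R: 0 + 2(22.34) = 44.68

158 mol/min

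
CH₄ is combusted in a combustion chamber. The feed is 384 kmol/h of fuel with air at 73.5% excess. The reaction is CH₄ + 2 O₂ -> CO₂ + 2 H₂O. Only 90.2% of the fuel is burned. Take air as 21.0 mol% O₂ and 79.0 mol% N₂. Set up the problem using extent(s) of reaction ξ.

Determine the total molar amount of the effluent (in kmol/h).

Stoichiometric O₂ = 2 × 384 = 768 kmol/h; O₂ fed = 768 × 1.735 = 1332 kmol/h.
N₂ fed = 1332 × 79/21 = 5013 kmol/h.
Fuel reacted = 0.902 × 384 → ξ = 346.4 kmol/h.
Outlet (n = n₀ + ν ξ):
  CH₄: 384 − 1(346.4) = 37.63
  O₂: 1332 − 2(346.4) = 639.7
  N₂: 5013 (inert)
  CO₂: 0 + 1(346.4) = 346.4
  H₂O: 0 + 2(346.4) = 692.7
Total out = 37.63 + 639.7 + 5013 + 346.4 + 692.7 = 6729 kmol/h.

6730 kmol/h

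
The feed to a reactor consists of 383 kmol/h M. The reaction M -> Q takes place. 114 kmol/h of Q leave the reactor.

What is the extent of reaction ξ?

ξ = 114 kmol/h

For Q: n = n₀ + 1ξ → 114 = 0 + 1ξ, giving ξ = 114 kmol/h.
Outlet amounts (n = n₀ + ν ξ):
  M: 383 − 1(114) = 269
  Q: 0 + 1(114) = 114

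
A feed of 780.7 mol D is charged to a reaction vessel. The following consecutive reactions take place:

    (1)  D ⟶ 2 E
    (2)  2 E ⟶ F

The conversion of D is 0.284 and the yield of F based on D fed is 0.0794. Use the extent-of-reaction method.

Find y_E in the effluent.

Conversion of D: D consumed = 1ξ₁ = 0.284 × 780.7 → ξ₁ = 221.7 mol.
Yield of F: 1ξ₂ / 780.7 = 0.0794 → ξ₂ = 61.99 mol.
Outlet amounts (n = n₀ + Σ ν·ξ):
  D: 780.7 − 1(221.7) = 559
  E: 0 + 2(221.7) − 2(61.99) = 319.5
  F: 0 + 1(61.99) = 61.99
Total out = 940.4 mol; y_E = 319.5 / 940.4 = 0.3397.

0.34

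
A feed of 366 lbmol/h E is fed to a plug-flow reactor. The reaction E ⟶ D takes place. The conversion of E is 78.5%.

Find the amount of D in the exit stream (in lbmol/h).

E reacted = 0.785 × 366 = 287.3 lbmol/h; ν_E = −1, so ξ = 287.3/1 = 287.3 lbmol/h.
Outlet amounts (n = n₀ + ν ξ):
  E: 366 − 1(287.3) = 78.69
  D: 0 + 1(287.3) = 287.3

287 lbmol/h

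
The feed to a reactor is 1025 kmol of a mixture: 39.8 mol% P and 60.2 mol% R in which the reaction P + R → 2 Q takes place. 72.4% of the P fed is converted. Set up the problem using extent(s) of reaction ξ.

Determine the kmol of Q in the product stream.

591 kmol

P reacted = 0.724 × 407.9 = 295.4 kmol; ν_P = −1, so ξ = 295.4/1 = 295.4 kmol.
Outlet amounts (n = n₀ + ν ξ):
  P: 407.9 − 1(295.4) = 112.6
  R: 617 − 1(295.4) = 321.7
  Q: 0 + 2(295.4) = 590.7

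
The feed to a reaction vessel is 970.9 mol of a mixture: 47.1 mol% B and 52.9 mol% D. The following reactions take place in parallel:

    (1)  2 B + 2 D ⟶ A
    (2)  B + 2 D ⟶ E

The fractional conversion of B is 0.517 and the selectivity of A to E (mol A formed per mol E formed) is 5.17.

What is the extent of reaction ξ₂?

ξ₂ = 20.8 mol

Conversion of B: B consumed = 0.517 × 457.3 = 236.4 mol = 2ξ₁ + 1ξ₂.
Selectivity: 1ξ₁ / (1ξ₂) = 5.17 → ξ₁ = 5.17 ξ₂.
Substitute: (2·5.17 + 1) ξ₂ = 236.4 → ξ₂ = 20.85 mol, ξ₁ = 107.8 mol.
Outlet amounts (n = n₀ + Σ ν·ξ):
  B: 457.3 − 2(107.8) − 1(20.85) = 220.9
  D: 513.6 − 2(107.8) − 2(20.85) = 256.3
  A: 0 + 1(107.8) = 107.8
  E: 0 + 1(20.85) = 20.85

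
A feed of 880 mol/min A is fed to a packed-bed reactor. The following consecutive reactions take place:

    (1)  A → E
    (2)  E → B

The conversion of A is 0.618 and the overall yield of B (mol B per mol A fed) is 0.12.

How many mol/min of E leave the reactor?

Conversion of A: A consumed = 1ξ₁ = 0.618 × 880 → ξ₁ = 543.8 mol/min.
Yield of B: 1ξ₂ / 880 = 0.12 → ξ₂ = 105.6 mol/min.
Outlet amounts (n = n₀ + Σ ν·ξ):
  A: 880 − 1(543.8) = 336.2
  E: 0 + 1(543.8) − 1(105.6) = 438.2
  B: 0 + 1(105.6) = 105.6

438 mol/min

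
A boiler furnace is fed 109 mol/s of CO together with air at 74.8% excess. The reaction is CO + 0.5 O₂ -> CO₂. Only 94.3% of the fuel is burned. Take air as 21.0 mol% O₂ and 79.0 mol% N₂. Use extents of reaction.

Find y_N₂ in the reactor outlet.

0.701

Stoichiometric O₂ = 0.5 × 109 = 54.5 mol/s; O₂ fed = 54.5 × 1.748 = 95.27 mol/s.
N₂ fed = 95.27 × 79/21 = 358.4 mol/s.
Fuel reacted = 0.943 × 109 → ξ = 102.8 mol/s.
Outlet (n = n₀ + ν ξ):
  CO: 109 − 1(102.8) = 6.213
  O₂: 95.27 − 0.5(102.8) = 43.87
  N₂: 358.4 (inert)
  CO₂: 0 + 1(102.8) = 102.8
Total out = 511.3 mol/s; y_N₂ = 358.4 / 511.3 = 0.701.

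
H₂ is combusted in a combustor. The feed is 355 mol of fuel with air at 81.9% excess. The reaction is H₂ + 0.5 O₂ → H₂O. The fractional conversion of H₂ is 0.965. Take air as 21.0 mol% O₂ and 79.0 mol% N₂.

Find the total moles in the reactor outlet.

1720 mol

Stoichiometric O₂ = 0.5 × 355 = 177.5 mol; O₂ fed = 177.5 × 1.819 = 322.9 mol.
N₂ fed = 322.9 × 79/21 = 1215 mol.
Fuel reacted = 0.965 × 355 → ξ = 342.6 mol.
Outlet (n = n₀ + ν ξ):
  H₂: 355 − 1(342.6) = 12.43
  O₂: 322.9 − 0.5(342.6) = 151.6
  N₂: 1215 (inert)
  H₂O: 0 + 1(342.6) = 342.6
Total out = 12.43 + 151.6 + 1215 + 342.6 = 1721 mol.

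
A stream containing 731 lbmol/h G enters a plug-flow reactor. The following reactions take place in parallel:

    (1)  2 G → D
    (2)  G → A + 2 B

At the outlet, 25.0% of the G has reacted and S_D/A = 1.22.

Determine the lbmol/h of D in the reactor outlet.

Conversion of G: G consumed = 0.25 × 731 = 182.8 lbmol/h = 2ξ₁ + 1ξ₂.
Selectivity: 1ξ₁ / (1ξ₂) = 1.22 → ξ₁ = 1.22 ξ₂.
Substitute: (2·1.22 + 1) ξ₂ = 182.8 → ξ₂ = 53.12 lbmol/h, ξ₁ = 64.81 lbmol/h.
Outlet amounts (n = n₀ + Σ ν·ξ):
  G: 731 − 2(64.81) − 1(53.12) = 548.2
  D: 0 + 1(64.81) = 64.81
  A: 0 + 1(53.12) = 53.12
  B: 0 + 2(53.12) = 106.2

64.8 lbmol/h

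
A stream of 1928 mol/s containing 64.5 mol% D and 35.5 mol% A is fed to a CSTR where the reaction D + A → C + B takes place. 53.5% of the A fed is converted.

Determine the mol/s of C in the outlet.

A reacted = 0.535 × 684.4 = 366.2 mol/s; ν_A = −1, so ξ = 366.2/1 = 366.2 mol/s.
Outlet amounts (n = n₀ + ν ξ):
  D: 1244 − 1(366.2) = 877.4
  A: 684.4 − 1(366.2) = 318.3
  C: 0 + 1(366.2) = 366.2
  B: 0 + 1(366.2) = 366.2

366 mol/s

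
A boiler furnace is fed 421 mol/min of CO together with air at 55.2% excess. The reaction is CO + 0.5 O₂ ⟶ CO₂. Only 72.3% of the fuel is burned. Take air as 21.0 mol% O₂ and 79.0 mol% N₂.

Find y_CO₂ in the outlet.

Stoichiometric O₂ = 0.5 × 421 = 210.5 mol/min; O₂ fed = 210.5 × 1.552 = 326.7 mol/min.
N₂ fed = 326.7 × 79/21 = 1229 mol/min.
Fuel reacted = 0.723 × 421 → ξ = 304.4 mol/min.
Outlet (n = n₀ + ν ξ):
  CO: 421 − 1(304.4) = 116.6
  O₂: 326.7 − 0.5(304.4) = 174.5
  N₂: 1229 (inert)
  CO₂: 0 + 1(304.4) = 304.4
Total out = 1825 mol/min; y_CO₂ = 304.4 / 1825 = 0.1668.

0.167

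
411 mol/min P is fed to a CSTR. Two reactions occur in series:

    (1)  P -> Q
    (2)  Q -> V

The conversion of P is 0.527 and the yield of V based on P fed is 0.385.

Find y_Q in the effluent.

Conversion of P: P consumed = 1ξ₁ = 0.527 × 411 → ξ₁ = 216.6 mol/min.
Yield of V: 1ξ₂ / 411 = 0.385 → ξ₂ = 158.2 mol/min.
Outlet amounts (n = n₀ + Σ ν·ξ):
  P: 411 − 1(216.6) = 194.4
  Q: 0 + 1(216.6) − 1(158.2) = 58.36
  V: 0 + 1(158.2) = 158.2
Total out = 411 mol/min; y_Q = 58.36 / 411 = 0.142.

0.142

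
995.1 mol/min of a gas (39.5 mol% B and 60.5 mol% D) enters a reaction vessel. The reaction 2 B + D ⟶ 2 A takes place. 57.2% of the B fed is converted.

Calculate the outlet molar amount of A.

225 mol/min

B reacted = 0.572 × 393.1 = 224.8 mol/min; ν_B = −2, so ξ = 224.8/2 = 112.4 mol/min.
Outlet amounts (n = n₀ + ν ξ):
  B: 393.1 − 2(112.4) = 168.2
  D: 602 − 1(112.4) = 489.6
  A: 0 + 2(112.4) = 224.8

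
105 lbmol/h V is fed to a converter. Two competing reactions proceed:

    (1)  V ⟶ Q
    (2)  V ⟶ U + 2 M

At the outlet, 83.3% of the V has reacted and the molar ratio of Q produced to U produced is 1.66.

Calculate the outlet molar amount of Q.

54.6 lbmol/h

Conversion of V: V consumed = 0.833 × 105 = 87.46 lbmol/h = 1ξ₁ + 1ξ₂.
Selectivity: 1ξ₁ / (1ξ₂) = 1.66 → ξ₁ = 1.66 ξ₂.
Substitute: (1·1.66 + 1) ξ₂ = 87.46 → ξ₂ = 32.88 lbmol/h, ξ₁ = 54.58 lbmol/h.
Outlet amounts (n = n₀ + Σ ν·ξ):
  V: 105 − 1(54.58) − 1(32.88) = 17.54
  Q: 0 + 1(54.58) = 54.58
  U: 0 + 1(32.88) = 32.88
  M: 0 + 2(32.88) = 65.76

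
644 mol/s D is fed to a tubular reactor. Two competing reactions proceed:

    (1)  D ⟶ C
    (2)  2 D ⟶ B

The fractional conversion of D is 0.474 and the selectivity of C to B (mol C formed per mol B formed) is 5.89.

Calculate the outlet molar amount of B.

38.7 mol/s

Conversion of D: D consumed = 0.474 × 644 = 305.3 mol/s = 1ξ₁ + 2ξ₂.
Selectivity: 1ξ₁ / (1ξ₂) = 5.89 → ξ₁ = 5.89 ξ₂.
Substitute: (1·5.89 + 2) ξ₂ = 305.3 → ξ₂ = 38.69 mol/s, ξ₁ = 227.9 mol/s.
Outlet amounts (n = n₀ + Σ ν·ξ):
  D: 644 − 1(227.9) − 2(38.69) = 338.7
  C: 0 + 1(227.9) = 227.9
  B: 0 + 1(38.69) = 38.69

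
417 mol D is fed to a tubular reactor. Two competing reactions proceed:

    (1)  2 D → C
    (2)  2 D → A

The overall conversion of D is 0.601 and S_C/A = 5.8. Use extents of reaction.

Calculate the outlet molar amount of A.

Conversion of D: D consumed = 0.601 × 417 = 250.6 mol = 2ξ₁ + 2ξ₂.
Selectivity: 1ξ₁ / (1ξ₂) = 5.8 → ξ₁ = 5.8 ξ₂.
Substitute: (2·5.8 + 2) ξ₂ = 250.6 → ξ₂ = 18.43 mol, ξ₁ = 106.9 mol.
Outlet amounts (n = n₀ + Σ ν·ξ):
  D: 417 − 2(106.9) − 2(18.43) = 166.4
  C: 0 + 1(106.9) = 106.9
  A: 0 + 1(18.43) = 18.43

18.4 mol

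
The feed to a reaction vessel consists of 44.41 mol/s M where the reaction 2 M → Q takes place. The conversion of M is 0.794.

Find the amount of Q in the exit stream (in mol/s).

17.6 mol/s

M reacted = 0.794 × 44.41 = 35.26 mol/s; ν_M = −2, so ξ = 35.26/2 = 17.63 mol/s.
Outlet amounts (n = n₀ + ν ξ):
  M: 44.41 − 2(17.63) = 9.148
  Q: 0 + 1(17.63) = 17.63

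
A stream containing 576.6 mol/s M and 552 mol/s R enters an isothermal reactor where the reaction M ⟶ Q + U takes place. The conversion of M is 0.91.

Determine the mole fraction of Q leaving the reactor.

0.317

M reacted = 0.91 × 576.6 = 524.7 mol/s; ν_M = −1, so ξ = 524.7/1 = 524.7 mol/s.
Outlet amounts (n = n₀ + ν ξ):
  M: 576.6 − 1(524.7) = 51.89
  Q: 0 + 1(524.7) = 524.7
  U: 0 + 1(524.7) = 524.7
  R: 552 (inert)
Total out = 1653 mol/s; y_Q = 524.7 / 1653 = 0.3174.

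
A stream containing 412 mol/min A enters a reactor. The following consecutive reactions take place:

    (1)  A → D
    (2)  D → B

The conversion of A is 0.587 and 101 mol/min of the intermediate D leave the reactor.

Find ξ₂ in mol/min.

Conversion of A: A consumed = 1ξ₁ = 0.587 × 412 → ξ₁ = 241.8 mol/min.
D balance: n_D = 0 + 1ξ₁ − 1ξ₂ = 101 → ξ₂ = (1·241.8 − 101)/1 = 140.8 mol/min.
Outlet amounts (n = n₀ + Σ ν·ξ):
  A: 412 − 1(241.8) = 170.2
  D: 0 + 1(241.8) − 1(140.8) = 101
  B: 0 + 1(140.8) = 140.8

ξ₂ = 141 mol/min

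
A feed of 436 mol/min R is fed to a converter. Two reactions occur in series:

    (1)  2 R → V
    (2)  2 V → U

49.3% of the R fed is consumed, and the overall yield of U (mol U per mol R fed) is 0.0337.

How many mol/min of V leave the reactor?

Conversion of R: R consumed = 2ξ₁ = 0.493 × 436 → ξ₁ = 107.5 mol/min.
Yield of U: 1ξ₂ / 436 = 0.0337 → ξ₂ = 14.69 mol/min.
Outlet amounts (n = n₀ + Σ ν·ξ):
  R: 436 − 2(107.5) = 221.1
  V: 0 + 1(107.5) − 2(14.69) = 78.09
  U: 0 + 1(14.69) = 14.69

78.1 mol/min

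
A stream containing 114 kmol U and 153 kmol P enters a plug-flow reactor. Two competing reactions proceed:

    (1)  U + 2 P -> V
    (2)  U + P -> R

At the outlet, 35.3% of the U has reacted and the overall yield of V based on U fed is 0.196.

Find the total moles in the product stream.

204 kmol

Yield of V: 1ξ₁ / 114 = 0.196 → ξ₁ = 22.34 kmol.
Conversion of U: 1ξ₁ + 1ξ₂ = 0.353 × 114 = 40.24 → ξ₂ = 17.9 kmol.
Outlet amounts (n = n₀ + Σ ν·ξ):
  U: 114 − 1(22.34) − 1(17.9) = 73.76
  P: 153 − 2(22.34) − 1(17.9) = 90.41
  V: 0 + 1(22.34) = 22.34
  R: 0 + 1(17.9) = 17.9
Total out = 73.76 + 90.41 + 22.34 + 17.9 = 204.4 kmol.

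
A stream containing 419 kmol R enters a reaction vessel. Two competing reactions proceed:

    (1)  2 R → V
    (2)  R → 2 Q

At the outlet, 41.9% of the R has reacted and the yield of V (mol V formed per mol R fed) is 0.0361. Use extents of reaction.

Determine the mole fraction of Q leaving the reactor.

0.529

Yield of V: 1ξ₁ / 419 = 0.0361 → ξ₁ = 15.13 kmol.
Conversion of R: 2ξ₁ + 1ξ₂ = 0.419 × 419 = 175.6 → ξ₂ = 145.3 kmol.
Outlet amounts (n = n₀ + Σ ν·ξ):
  R: 419 − 2(15.13) − 1(145.3) = 243.4
  V: 0 + 1(15.13) = 15.13
  Q: 0 + 2(145.3) = 290.6
Total out = 549.2 kmol; y_Q = 290.6 / 549.2 = 0.5292.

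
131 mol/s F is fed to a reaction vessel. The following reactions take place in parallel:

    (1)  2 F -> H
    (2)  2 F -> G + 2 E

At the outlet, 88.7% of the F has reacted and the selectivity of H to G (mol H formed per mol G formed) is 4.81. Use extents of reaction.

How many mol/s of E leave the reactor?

Conversion of F: F consumed = 0.887 × 131 = 116.2 mol/s = 2ξ₁ + 2ξ₂.
Selectivity: 1ξ₁ / (1ξ₂) = 4.81 → ξ₁ = 4.81 ξ₂.
Substitute: (2·4.81 + 2) ξ₂ = 116.2 → ξ₂ = 10 mol/s, ξ₁ = 48.1 mol/s.
Outlet amounts (n = n₀ + Σ ν·ξ):
  F: 131 − 2(48.1) − 2(10) = 14.8
  H: 0 + 1(48.1) = 48.1
  G: 0 + 1(10) = 10
  E: 0 + 2(10) = 20

20 mol/s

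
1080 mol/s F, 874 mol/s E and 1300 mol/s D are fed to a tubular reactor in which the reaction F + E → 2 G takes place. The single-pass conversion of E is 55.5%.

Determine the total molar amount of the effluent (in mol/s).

3250 mol/s

E reacted = 0.555 × 874 = 485.1 mol/s; ν_E = −1, so ξ = 485.1/1 = 485.1 mol/s.
Outlet amounts (n = n₀ + ν ξ):
  F: 1080 − 1(485.1) = 594.9
  E: 874 − 1(485.1) = 388.9
  G: 0 + 2(485.1) = 970.1
  D: 1300 (inert)
Total out = 594.9 + 388.9 + 970.1 + 1300 = 3254 mol/s.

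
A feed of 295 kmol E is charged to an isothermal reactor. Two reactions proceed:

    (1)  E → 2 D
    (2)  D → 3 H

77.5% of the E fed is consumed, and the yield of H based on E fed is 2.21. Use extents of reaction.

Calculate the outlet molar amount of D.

240 kmol

Conversion of E: E consumed = 1ξ₁ = 0.775 × 295 → ξ₁ = 228.6 kmol.
Yield of H: 3ξ₂ / 295 = 2.21 → ξ₂ = 217.3 kmol.
Outlet amounts (n = n₀ + Σ ν·ξ):
  E: 295 − 1(228.6) = 66.38
  D: 0 + 2(228.6) − 1(217.3) = 239.9
  H: 0 + 3(217.3) = 652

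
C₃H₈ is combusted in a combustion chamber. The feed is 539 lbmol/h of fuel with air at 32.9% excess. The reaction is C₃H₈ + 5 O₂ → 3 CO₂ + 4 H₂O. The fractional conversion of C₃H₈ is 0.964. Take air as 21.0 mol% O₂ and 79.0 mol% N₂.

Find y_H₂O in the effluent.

Stoichiometric O₂ = 5 × 539 = 2695 lbmol/h; O₂ fed = 2695 × 1.329 = 3582 lbmol/h.
N₂ fed = 3582 × 79/21 = 13470 lbmol/h.
Fuel reacted = 0.964 × 539 → ξ = 519.6 lbmol/h.
Outlet (n = n₀ + ν ξ):
  C₃H₈: 539 − 1(519.6) = 19.4
  O₂: 3582 − 5(519.6) = 983.7
  N₂: 13470 (inert)
  CO₂: 0 + 3(519.6) = 1559
  H₂O: 0 + 4(519.6) = 2078
Total out = 18110 lbmol/h; y_H₂O = 2078 / 18110 = 0.1147.

0.115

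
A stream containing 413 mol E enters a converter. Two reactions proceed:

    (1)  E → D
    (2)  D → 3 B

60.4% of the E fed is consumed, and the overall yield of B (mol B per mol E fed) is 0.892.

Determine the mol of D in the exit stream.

Conversion of E: E consumed = 1ξ₁ = 0.604 × 413 → ξ₁ = 249.5 mol.
Yield of B: 3ξ₂ / 413 = 0.892 → ξ₂ = 122.8 mol.
Outlet amounts (n = n₀ + Σ ν·ξ):
  E: 413 − 1(249.5) = 163.5
  D: 0 + 1(249.5) − 1(122.8) = 126.7
  B: 0 + 3(122.8) = 368.4

127 mol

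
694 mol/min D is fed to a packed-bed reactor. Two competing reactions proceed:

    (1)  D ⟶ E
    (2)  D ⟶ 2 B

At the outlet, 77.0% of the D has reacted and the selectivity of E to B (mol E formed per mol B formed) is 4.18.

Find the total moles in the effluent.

751 mol/min

Conversion of D: D consumed = 0.77 × 694 = 534.4 mol/min = 1ξ₁ + 1ξ₂.
Selectivity: 1ξ₁ / (2ξ₂) = 4.18 → ξ₁ = 8.36 ξ₂.
Substitute: (1·8.36 + 1) ξ₂ = 534.4 → ξ₂ = 57.09 mol/min, ξ₁ = 477.3 mol/min.
Outlet amounts (n = n₀ + Σ ν·ξ):
  D: 694 − 1(477.3) − 1(57.09) = 159.6
  E: 0 + 1(477.3) = 477.3
  B: 0 + 2(57.09) = 114.2
Total out = 159.6 + 477.3 + 114.2 = 751.1 mol/min.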